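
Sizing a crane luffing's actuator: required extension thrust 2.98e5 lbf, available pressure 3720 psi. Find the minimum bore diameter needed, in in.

Extension force acts on the full piston face: F = P × (π/4)D².
D = √(4F / (πP)) = √(4 × 2.98e5 lbf / (π × 3720 psi))

D ≈ 10.1 in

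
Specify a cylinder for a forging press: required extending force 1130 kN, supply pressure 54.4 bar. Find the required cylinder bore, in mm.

D ≈ 514 mm

Extension force acts on the full piston face: F = P × (π/4)D².
D = √(4F / (πP)) = √(4 × 1130 kN / (π × 54.4 bar))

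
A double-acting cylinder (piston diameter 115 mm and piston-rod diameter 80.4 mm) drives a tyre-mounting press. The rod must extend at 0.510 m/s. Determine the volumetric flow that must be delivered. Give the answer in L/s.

Q ≈ 5.30 L/s

Cap-side area A_cap = π/4 × (115 mm)² = 10390 mm^2
Q = A × v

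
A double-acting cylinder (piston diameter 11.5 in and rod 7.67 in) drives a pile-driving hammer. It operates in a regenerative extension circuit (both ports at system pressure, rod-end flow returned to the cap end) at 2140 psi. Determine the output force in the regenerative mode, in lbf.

With equal pressure on both faces, forces on the annular region cancel; the net push is pressure × rod cross-section.
Rod cross-section A_rod = π/4 × (7.67 in)² = 46.20 in^2
F = P × A_rod

F ≈ 98900 lbf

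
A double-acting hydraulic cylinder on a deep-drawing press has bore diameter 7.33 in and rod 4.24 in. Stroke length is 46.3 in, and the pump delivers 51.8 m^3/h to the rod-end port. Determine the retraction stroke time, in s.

Rod-side annular area A_ann = π/4 × (7.33² − 4.24²) = 28.08 in^2
Swept volume V = A × L; t = V / Q = A·L / Q

t ≈ 1.48 s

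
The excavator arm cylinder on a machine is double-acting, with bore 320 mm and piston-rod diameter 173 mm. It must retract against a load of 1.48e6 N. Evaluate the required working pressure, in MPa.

Rod-side annular area A_ann = π/4 × (320² − 173²) = 56920 mm^2
Retraction: pressure acts on the annular area.
P = F / A = 1.48e6 N / A

P ≈ 26.0 MPa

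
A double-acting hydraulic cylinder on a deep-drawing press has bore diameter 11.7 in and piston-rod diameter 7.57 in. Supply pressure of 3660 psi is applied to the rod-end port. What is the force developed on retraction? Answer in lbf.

Rod-side annular area A_ann = π/4 × (11.7² − 7.57²) = 62.51 in^2
On retraction the pressure acts on the annular area (bore minus rod).
F = P × A_ann

F ≈ 2.29e5 lbf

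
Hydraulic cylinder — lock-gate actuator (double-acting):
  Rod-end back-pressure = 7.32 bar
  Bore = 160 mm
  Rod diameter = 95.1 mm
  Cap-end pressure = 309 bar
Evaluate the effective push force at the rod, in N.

F ≈ 6.12e5 N

Cap-side area A_cap = π/4 × (160 mm)² = 20110 mm^2
Rod-side annular area A_ann = π/4 × (160² − 95.1²) = 13000 mm^2
Net thrust = P_cap·A_cap − P_rod·A_ann = 6.213e5 N − 9518 N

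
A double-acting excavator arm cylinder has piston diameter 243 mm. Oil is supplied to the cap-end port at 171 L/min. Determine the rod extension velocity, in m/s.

v ≈ 0.0615 m/s

Cap-side area A_cap = π/4 × (243 mm)² = 46380 mm^2
v = Q / A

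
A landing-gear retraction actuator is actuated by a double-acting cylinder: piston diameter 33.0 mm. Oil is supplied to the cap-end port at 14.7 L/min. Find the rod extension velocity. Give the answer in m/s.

Cap-side area A_cap = π/4 × (33.0 mm)² = 855.3 mm^2
v = Q / A

v ≈ 0.286 m/s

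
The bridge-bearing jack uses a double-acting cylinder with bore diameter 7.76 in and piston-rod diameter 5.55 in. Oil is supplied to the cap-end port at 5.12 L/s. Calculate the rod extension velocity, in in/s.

Cap-side area A_cap = π/4 × (7.76 in)² = 47.29 in^2
v = Q / A

v ≈ 6.61 in/s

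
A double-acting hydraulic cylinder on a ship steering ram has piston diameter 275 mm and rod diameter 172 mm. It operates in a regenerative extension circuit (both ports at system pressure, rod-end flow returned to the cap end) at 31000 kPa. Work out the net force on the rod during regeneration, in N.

With equal pressure on both faces, forces on the annular region cancel; the net push is pressure × rod cross-section.
Rod cross-section A_rod = π/4 × (172 mm)² = 23240 mm^2
F = P × A_rod

F ≈ 7.20e5 N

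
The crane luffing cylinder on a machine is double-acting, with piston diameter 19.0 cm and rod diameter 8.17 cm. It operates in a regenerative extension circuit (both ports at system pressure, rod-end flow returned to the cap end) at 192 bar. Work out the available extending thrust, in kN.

With equal pressure on both faces, forces on the annular region cancel; the net push is pressure × rod cross-section.
Rod cross-section A_rod = π/4 × (8.17 cm)² = 52.42 cm^2
F = P × A_rod

F ≈ 101 kN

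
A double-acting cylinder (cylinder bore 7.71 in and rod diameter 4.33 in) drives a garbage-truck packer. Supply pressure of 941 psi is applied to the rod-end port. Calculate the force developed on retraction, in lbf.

F ≈ 30100 lbf

Rod-side annular area A_ann = π/4 × (7.71² − 4.33²) = 31.96 in^2
On retraction the pressure acts on the annular area (bore minus rod).
F = P × A_ann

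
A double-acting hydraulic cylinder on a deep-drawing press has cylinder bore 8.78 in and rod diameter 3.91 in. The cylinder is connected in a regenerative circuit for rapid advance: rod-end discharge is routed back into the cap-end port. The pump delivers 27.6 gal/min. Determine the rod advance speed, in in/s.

In regeneration the rod-end outflow joins the pump flow into the cap end, so the net volume the pump must supply per unit advance equals the rod cross-section area.
Rod cross-section A_rod = π/4 × (3.91 in)² = 12.01 in^2
v = Q_pump / A_rod

v ≈ 8.85 in/s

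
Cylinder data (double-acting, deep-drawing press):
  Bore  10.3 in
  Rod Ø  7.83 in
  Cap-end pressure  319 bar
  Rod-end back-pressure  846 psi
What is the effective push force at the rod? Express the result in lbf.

F ≈ 3.56e5 lbf

Cap-side area A_cap = π/4 × (10.3 in)² = 83.32 in^2
Rod-side annular area A_ann = π/4 × (10.3² − 7.83²) = 35.17 in^2
Net thrust = P_cap·A_cap − P_rod·A_ann = 3.855e5 lbf − 29750 lbf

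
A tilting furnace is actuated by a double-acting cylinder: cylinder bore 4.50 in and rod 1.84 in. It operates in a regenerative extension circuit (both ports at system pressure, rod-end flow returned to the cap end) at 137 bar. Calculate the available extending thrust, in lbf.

F ≈ 5280 lbf

With equal pressure on both faces, forces on the annular region cancel; the net push is pressure × rod cross-section.
Rod cross-section A_rod = π/4 × (1.84 in)² = 2.659 in^2
F = P × A_rod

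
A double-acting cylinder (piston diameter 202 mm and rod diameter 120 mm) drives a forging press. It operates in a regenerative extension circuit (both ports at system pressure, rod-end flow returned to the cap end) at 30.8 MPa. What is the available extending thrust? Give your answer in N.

F ≈ 3.48e5 N

With equal pressure on both faces, forces on the annular region cancel; the net push is pressure × rod cross-section.
Rod cross-section A_rod = π/4 × (120 mm)² = 11310 mm^2
F = P × A_rod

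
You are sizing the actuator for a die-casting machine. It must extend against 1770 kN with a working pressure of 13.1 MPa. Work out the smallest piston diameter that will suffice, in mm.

D ≈ 415 mm

Extension force acts on the full piston face: F = P × (π/4)D².
D = √(4F / (πP)) = √(4 × 1770 kN / (π × 13.1 MPa))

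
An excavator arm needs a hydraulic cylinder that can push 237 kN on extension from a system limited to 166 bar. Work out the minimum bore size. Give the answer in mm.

D ≈ 135 mm

Extension force acts on the full piston face: F = P × (π/4)D².
D = √(4F / (πP)) = √(4 × 237 kN / (π × 166 bar))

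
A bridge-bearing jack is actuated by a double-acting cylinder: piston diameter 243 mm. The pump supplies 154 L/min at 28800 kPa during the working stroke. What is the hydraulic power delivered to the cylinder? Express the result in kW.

W ≈ 73.9 kW

Hydraulic power = P × Q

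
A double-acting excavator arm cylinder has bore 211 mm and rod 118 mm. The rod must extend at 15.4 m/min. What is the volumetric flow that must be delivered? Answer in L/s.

Cap-side area A_cap = π/4 × (211 mm)² = 34970 mm^2
Q = A × v

Q ≈ 8.97 L/s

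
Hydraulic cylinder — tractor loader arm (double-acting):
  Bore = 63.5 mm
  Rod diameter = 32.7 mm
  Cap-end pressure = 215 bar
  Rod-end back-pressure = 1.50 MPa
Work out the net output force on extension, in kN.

Cap-side area A_cap = π/4 × (63.5 mm)² = 3167 mm^2
Rod-side annular area A_ann = π/4 × (63.5² − 32.7²) = 2327 mm^2
Net thrust = P_cap·A_cap − P_rod·A_ann = 68.09 kN − 3.491 kN

F ≈ 64.6 kN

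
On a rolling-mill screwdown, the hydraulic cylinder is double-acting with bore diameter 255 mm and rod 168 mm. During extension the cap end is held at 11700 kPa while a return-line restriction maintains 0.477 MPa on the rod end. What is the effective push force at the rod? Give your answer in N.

Cap-side area A_cap = π/4 × (255 mm)² = 51070 mm^2
Rod-side annular area A_ann = π/4 × (255² − 168²) = 28900 mm^2
Net thrust = P_cap·A_cap − P_rod·A_ann = 5.975e5 N − 13790 N

F ≈ 5.84e5 N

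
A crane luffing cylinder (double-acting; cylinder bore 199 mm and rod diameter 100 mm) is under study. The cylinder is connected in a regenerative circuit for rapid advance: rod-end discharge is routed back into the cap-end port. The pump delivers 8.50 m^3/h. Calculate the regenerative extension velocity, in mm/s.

v ≈ 301 mm/s

In regeneration the rod-end outflow joins the pump flow into the cap end, so the net volume the pump must supply per unit advance equals the rod cross-section area.
Rod cross-section A_rod = π/4 × (100 mm)² = 7854 mm^2
v = Q_pump / A_rod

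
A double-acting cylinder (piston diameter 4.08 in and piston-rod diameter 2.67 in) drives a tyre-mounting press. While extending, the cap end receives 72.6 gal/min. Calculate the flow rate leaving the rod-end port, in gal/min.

Q_out ≈ 41.5 gal/min

Cap-side area A_cap = π/4 × (4.08 in)² = 13.07 in^2
Rod-side annular area A_ann = π/4 × (4.08² − 2.67²) = 7.475 in^2
Piston speed v = Q_in/A_cap; rod-end outflow Q_out = v × A_ann = Q_in × A_ann/A_cap.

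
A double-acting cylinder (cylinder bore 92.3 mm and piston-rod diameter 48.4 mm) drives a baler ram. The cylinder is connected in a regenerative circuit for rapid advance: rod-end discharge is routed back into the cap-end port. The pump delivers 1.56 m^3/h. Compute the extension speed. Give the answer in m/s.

In regeneration the rod-end outflow joins the pump flow into the cap end, so the net volume the pump must supply per unit advance equals the rod cross-section area.
Rod cross-section A_rod = π/4 × (48.4 mm)² = 1840 mm^2
v = Q_pump / A_rod

v ≈ 0.236 m/s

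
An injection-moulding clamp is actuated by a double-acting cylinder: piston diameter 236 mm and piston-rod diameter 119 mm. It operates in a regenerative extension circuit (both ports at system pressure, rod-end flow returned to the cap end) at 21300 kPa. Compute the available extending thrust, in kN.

With equal pressure on both faces, forces on the annular region cancel; the net push is pressure × rod cross-section.
Rod cross-section A_rod = π/4 × (119 mm)² = 11120 mm^2
F = P × A_rod

F ≈ 237 kN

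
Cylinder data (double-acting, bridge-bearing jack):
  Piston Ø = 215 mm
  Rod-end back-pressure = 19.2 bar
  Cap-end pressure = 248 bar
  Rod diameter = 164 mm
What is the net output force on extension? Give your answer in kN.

Cap-side area A_cap = π/4 × (215 mm)² = 36310 mm^2
Rod-side annular area A_ann = π/4 × (215² − 164²) = 15180 mm^2
Net thrust = P_cap·A_cap − P_rod·A_ann = 900.4 kN − 29.15 kN

F ≈ 871 kN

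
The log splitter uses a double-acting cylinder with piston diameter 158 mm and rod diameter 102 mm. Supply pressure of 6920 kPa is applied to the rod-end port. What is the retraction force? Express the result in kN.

Rod-side annular area A_ann = π/4 × (158² − 102²) = 11440 mm^2
On retraction the pressure acts on the annular area (bore minus rod).
F = P × A_ann

F ≈ 79.1 kN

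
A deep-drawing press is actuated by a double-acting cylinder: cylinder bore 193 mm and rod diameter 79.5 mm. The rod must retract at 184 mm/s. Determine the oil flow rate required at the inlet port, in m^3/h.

Q ≈ 16.1 m^3/h

Rod-side annular area A_ann = π/4 × (193² − 79.5²) = 24290 mm^2
Q = A × v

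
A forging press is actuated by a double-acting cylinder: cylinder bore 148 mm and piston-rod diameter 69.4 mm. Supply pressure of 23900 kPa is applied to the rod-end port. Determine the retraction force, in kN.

F ≈ 321 kN

Rod-side annular area A_ann = π/4 × (148² − 69.4²) = 13420 mm^2
On retraction the pressure acts on the annular area (bore minus rod).
F = P × A_ann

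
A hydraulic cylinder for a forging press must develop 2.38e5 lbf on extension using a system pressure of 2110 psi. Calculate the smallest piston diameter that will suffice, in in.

D ≈ 12.0 in

Extension force acts on the full piston face: F = P × (π/4)D².
D = √(4F / (πP)) = √(4 × 2.38e5 lbf / (π × 2110 psi))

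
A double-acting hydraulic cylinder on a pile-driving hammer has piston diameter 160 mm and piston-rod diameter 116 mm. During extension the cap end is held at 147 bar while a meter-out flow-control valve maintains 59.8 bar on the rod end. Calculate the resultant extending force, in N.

Cap-side area A_cap = π/4 × (160 mm)² = 20110 mm^2
Rod-side annular area A_ann = π/4 × (160² − 116²) = 9538 mm^2
Net thrust = P_cap·A_cap − P_rod·A_ann = 2.956e5 N − 57040 N

F ≈ 2.39e5 N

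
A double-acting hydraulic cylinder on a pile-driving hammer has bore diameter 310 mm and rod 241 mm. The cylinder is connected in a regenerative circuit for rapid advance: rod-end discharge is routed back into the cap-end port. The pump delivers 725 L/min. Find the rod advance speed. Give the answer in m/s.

In regeneration the rod-end outflow joins the pump flow into the cap end, so the net volume the pump must supply per unit advance equals the rod cross-section area.
Rod cross-section A_rod = π/4 × (241 mm)² = 45620 mm^2
v = Q_pump / A_rod

v ≈ 0.265 m/s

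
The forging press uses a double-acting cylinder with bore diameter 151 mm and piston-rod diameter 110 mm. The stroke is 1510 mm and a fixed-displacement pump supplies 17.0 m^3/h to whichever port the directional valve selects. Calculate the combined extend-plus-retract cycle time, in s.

t ≈ 8.41 s

Cap-side area A_cap = π/4 × (151 mm)² = 17910 mm^2
Rod-side annular area A_ann = π/4 × (151² − 110²) = 8405 mm^2
t_ext = A_cap·L/Q = 5.726 s
t_ret = A_ann·L/Q = 2.687 s
t_cycle = t_ext + t_ret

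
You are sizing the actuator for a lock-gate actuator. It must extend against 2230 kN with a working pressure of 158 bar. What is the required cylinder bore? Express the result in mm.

D ≈ 424 mm

Extension force acts on the full piston face: F = P × (π/4)D².
D = √(4F / (πP)) = √(4 × 2230 kN / (π × 158 bar))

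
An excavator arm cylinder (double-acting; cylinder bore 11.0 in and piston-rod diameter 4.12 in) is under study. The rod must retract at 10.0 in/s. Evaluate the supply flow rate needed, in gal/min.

Rod-side annular area A_ann = π/4 × (11.0² − 4.12²) = 81.70 in^2
Q = A × v

Q ≈ 212 gal/min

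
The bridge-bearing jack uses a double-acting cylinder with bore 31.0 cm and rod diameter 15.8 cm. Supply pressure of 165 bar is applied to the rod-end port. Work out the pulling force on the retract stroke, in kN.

Rod-side annular area A_ann = π/4 × (31.0² − 15.8²) = 558.7 cm^2
On retraction the pressure acts on the annular area (bore minus rod).
F = P × A_ann

F ≈ 922 kN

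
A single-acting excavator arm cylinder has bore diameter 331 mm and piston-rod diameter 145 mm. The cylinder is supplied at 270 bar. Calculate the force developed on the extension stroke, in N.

Cap-side area A_cap = π/4 × (331 mm)² = 86050 mm^2
F = P × A_cap = 270 bar × A_cap

F ≈ 2.32e6 N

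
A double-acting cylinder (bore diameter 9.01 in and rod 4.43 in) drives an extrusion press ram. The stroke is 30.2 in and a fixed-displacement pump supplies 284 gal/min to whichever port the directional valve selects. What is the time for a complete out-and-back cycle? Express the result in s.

Cap-side area A_cap = π/4 × (9.01 in)² = 63.76 in^2
Rod-side annular area A_ann = π/4 × (9.01² − 4.43²) = 48.35 in^2
t_ext = A_cap·L/Q = 1.761 s
t_ret = A_ann·L/Q = 1.335 s
t_cycle = t_ext + t_ret

t ≈ 3.10 s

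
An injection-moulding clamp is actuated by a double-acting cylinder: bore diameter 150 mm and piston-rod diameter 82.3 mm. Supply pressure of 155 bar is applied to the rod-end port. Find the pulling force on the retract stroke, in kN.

Rod-side annular area A_ann = π/4 × (150² − 82.3²) = 12350 mm^2
On retraction the pressure acts on the annular area (bore minus rod).
F = P × A_ann

F ≈ 191 kN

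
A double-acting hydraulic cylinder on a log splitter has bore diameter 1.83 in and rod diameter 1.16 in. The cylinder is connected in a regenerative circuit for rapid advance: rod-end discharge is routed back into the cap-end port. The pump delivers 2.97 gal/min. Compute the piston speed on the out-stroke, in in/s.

v ≈ 10.8 in/s

In regeneration the rod-end outflow joins the pump flow into the cap end, so the net volume the pump must supply per unit advance equals the rod cross-section area.
Rod cross-section A_rod = π/4 × (1.16 in)² = 1.057 in^2
v = Q_pump / A_rod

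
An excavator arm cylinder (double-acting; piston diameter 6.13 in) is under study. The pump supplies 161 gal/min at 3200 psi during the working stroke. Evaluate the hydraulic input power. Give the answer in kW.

W ≈ 224 kW

Hydraulic power = P × Q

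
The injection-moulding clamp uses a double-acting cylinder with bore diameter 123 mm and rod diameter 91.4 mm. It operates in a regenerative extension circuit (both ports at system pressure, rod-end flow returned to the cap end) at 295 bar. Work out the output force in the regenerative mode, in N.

F ≈ 1.94e5 N

With equal pressure on both faces, forces on the annular region cancel; the net push is pressure × rod cross-section.
Rod cross-section A_rod = π/4 × (91.4 mm)² = 6561 mm^2
F = P × A_rod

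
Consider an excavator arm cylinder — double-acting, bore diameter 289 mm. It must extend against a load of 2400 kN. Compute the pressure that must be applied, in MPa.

Cap-side area A_cap = π/4 × (289 mm)² = 65600 mm^2
P = F / A = 2400 kN / A

P ≈ 36.6 MPa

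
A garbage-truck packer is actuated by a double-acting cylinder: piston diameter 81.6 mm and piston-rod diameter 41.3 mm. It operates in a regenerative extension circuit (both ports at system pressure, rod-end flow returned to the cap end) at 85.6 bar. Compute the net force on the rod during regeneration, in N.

F ≈ 11500 N

With equal pressure on both faces, forces on the annular region cancel; the net push is pressure × rod cross-section.
Rod cross-section A_rod = π/4 × (41.3 mm)² = 1340 mm^2
F = P × A_rod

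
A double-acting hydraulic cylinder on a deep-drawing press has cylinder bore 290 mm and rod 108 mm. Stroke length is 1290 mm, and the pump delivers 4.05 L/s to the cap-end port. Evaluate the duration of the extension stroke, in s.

t ≈ 21.0 s

Cap-side area A_cap = π/4 × (290 mm)² = 66050 mm^2
Swept volume V = A × L; t = V / Q = A·L / Q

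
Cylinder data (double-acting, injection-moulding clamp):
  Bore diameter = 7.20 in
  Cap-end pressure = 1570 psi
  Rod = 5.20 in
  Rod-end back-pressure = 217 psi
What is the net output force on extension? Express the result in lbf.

Cap-side area A_cap = π/4 × (7.20 in)² = 40.72 in^2
Rod-side annular area A_ann = π/4 × (7.20² − 5.20²) = 19.48 in^2
Net thrust = P_cap·A_cap − P_rod·A_ann = 63920 lbf − 4227 lbf

F ≈ 59700 lbf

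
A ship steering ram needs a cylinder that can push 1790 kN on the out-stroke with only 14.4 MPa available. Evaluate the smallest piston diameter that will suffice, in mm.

Extension force acts on the full piston face: F = P × (π/4)D².
D = √(4F / (πP)) = √(4 × 1790 kN / (π × 14.4 MPa))

D ≈ 398 mm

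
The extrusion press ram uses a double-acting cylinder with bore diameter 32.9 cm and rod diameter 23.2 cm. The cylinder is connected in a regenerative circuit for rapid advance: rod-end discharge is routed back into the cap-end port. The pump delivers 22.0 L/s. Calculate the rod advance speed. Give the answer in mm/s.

v ≈ 520 mm/s

In regeneration the rod-end outflow joins the pump flow into the cap end, so the net volume the pump must supply per unit advance equals the rod cross-section area.
Rod cross-section A_rod = π/4 × (23.2 cm)² = 422.7 cm^2
v = Q_pump / A_rod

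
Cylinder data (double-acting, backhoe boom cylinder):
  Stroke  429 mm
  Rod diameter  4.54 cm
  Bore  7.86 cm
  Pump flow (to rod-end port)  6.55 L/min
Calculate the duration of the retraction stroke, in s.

t ≈ 12.7 s

Rod-side annular area A_ann = π/4 × (7.86² − 4.54²) = 32.33 cm^2
Swept volume V = A × L; t = V / Q = A·L / Q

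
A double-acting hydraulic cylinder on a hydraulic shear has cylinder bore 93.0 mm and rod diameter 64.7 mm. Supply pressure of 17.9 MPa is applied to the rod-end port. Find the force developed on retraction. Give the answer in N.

Rod-side annular area A_ann = π/4 × (93.0² − 64.7²) = 3505 mm^2
On retraction the pressure acts on the annular area (bore minus rod).
F = P × A_ann

F ≈ 62700 N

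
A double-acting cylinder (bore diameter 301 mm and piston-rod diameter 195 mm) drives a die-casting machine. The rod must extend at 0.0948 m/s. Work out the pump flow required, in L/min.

Cap-side area A_cap = π/4 × (301 mm)² = 71160 mm^2
Q = A × v

Q ≈ 405 L/min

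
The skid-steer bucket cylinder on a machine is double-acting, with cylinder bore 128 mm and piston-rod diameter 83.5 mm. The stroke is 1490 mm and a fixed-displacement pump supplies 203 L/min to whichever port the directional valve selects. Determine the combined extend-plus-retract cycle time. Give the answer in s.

t ≈ 8.92 s

Cap-side area A_cap = π/4 × (128 mm)² = 12870 mm^2
Rod-side annular area A_ann = π/4 × (128² − 83.5²) = 7392 mm^2
t_ext = A_cap·L/Q = 5.667 s
t_ret = A_ann·L/Q = 3.255 s
t_cycle = t_ext + t_ret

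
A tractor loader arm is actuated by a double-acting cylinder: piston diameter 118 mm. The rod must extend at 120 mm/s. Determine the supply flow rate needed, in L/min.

Cap-side area A_cap = π/4 × (118 mm)² = 10940 mm^2
Q = A × v

Q ≈ 78.7 L/min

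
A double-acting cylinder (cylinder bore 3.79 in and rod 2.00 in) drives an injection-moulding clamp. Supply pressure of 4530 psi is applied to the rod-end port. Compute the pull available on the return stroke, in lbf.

F ≈ 36900 lbf

Rod-side annular area A_ann = π/4 × (3.79² − 2.00²) = 8.140 in^2
On retraction the pressure acts on the annular area (bore minus rod).
F = P × A_ann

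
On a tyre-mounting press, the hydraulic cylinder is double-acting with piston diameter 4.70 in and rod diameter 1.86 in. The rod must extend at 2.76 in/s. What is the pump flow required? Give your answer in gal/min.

Cap-side area A_cap = π/4 × (4.70 in)² = 17.35 in^2
Q = A × v

Q ≈ 12.4 gal/min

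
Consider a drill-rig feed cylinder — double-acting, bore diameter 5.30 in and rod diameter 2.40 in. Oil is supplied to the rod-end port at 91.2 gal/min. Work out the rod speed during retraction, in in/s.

Rod-side annular area A_ann = π/4 × (5.30² − 2.40²) = 17.54 in^2
Flow into the rod-end port fills the annular volume.
v = Q / A

v ≈ 20.0 in/s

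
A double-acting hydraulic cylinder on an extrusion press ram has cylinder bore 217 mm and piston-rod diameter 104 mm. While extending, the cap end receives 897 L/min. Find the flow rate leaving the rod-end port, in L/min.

Q_out ≈ 691 L/min

Cap-side area A_cap = π/4 × (217 mm)² = 36980 mm^2
Rod-side annular area A_ann = π/4 × (217² − 104²) = 28490 mm^2
Piston speed v = Q_in/A_cap; rod-end outflow Q_out = v × A_ann = Q_in × A_ann/A_cap.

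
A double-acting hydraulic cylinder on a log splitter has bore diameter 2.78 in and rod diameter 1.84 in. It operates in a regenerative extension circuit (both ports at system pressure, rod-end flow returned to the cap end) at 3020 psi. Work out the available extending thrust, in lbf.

With equal pressure on both faces, forces on the annular region cancel; the net push is pressure × rod cross-section.
Rod cross-section A_rod = π/4 × (1.84 in)² = 2.659 in^2
F = P × A_rod

F ≈ 8030 lbf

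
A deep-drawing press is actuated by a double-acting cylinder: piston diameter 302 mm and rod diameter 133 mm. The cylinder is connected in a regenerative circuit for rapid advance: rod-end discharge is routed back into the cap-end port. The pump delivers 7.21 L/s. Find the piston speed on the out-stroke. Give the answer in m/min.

In regeneration the rod-end outflow joins the pump flow into the cap end, so the net volume the pump must supply per unit advance equals the rod cross-section area.
Rod cross-section A_rod = π/4 × (133 mm)² = 13890 mm^2
v = Q_pump / A_rod

v ≈ 31.1 m/min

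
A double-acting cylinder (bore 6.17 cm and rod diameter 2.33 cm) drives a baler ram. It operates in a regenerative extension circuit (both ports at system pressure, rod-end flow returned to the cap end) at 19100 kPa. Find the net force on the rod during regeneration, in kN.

With equal pressure on both faces, forces on the annular region cancel; the net push is pressure × rod cross-section.
Rod cross-section A_rod = π/4 × (2.33 cm)² = 4.264 cm^2
F = P × A_rod

F ≈ 8.14 kN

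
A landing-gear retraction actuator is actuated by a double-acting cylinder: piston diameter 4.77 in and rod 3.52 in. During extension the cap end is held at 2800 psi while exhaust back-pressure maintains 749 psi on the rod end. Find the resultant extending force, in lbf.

F ≈ 43900 lbf

Cap-side area A_cap = π/4 × (4.77 in)² = 17.87 in^2
Rod-side annular area A_ann = π/4 × (4.77² − 3.52²) = 8.139 in^2
Net thrust = P_cap·A_cap − P_rod·A_ann = 50040 lbf − 6096 lbf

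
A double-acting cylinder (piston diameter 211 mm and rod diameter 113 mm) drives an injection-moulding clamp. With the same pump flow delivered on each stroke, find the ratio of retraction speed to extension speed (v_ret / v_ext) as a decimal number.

v_ret/v_ext ≈ 1.40

Cap-side area A_cap = π/4 × (211 mm)² = 34970 mm^2
Rod-side annular area A_ann = π/4 × (211² − 113²) = 24940 mm^2
For equal Q, v ∝ 1/A, so v_ret/v_ext = A_cap/A_ann.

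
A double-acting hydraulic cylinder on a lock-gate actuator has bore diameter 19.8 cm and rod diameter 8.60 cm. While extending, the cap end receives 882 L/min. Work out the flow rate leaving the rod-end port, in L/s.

Cap-side area A_cap = π/4 × (19.8 cm)² = 307.9 cm^2
Rod-side annular area A_ann = π/4 × (19.8² − 8.60²) = 249.8 cm^2
Piston speed v = Q_in/A_cap; rod-end outflow Q_out = v × A_ann = Q_in × A_ann/A_cap.

Q_out ≈ 11.9 L/s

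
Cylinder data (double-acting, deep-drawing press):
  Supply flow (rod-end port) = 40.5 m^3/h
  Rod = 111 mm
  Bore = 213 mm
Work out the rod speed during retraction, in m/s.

Rod-side annular area A_ann = π/4 × (213² − 111²) = 25960 mm^2
Flow into the rod-end port fills the annular volume.
v = Q / A

v ≈ 0.433 m/s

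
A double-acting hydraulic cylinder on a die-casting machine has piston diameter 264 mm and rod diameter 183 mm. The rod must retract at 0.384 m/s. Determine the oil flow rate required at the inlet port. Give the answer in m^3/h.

Rod-side annular area A_ann = π/4 × (264² − 183²) = 28440 mm^2
Q = A × v

Q ≈ 39.3 m^3/h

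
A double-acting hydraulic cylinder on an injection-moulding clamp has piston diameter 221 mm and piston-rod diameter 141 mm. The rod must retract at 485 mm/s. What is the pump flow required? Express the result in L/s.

Rod-side annular area A_ann = π/4 × (221² − 141²) = 22750 mm^2
Q = A × v

Q ≈ 11.0 L/s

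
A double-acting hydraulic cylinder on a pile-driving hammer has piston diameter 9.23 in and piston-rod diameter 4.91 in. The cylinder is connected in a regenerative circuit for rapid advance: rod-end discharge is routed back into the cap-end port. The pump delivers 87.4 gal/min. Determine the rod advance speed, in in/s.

v ≈ 17.8 in/s

In regeneration the rod-end outflow joins the pump flow into the cap end, so the net volume the pump must supply per unit advance equals the rod cross-section area.
Rod cross-section A_rod = π/4 × (4.91 in)² = 18.93 in^2
v = Q_pump / A_rod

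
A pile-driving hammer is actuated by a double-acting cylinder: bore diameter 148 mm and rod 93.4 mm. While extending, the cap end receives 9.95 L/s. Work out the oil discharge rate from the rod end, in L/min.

Cap-side area A_cap = π/4 × (148 mm)² = 17200 mm^2
Rod-side annular area A_ann = π/4 × (148² − 93.4²) = 10350 mm^2
Piston speed v = Q_in/A_cap; rod-end outflow Q_out = v × A_ann = Q_in × A_ann/A_cap.

Q_out ≈ 359 L/min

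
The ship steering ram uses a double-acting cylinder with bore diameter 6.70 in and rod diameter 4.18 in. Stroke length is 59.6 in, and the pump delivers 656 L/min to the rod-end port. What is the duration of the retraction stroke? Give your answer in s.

t ≈ 1.92 s

Rod-side annular area A_ann = π/4 × (6.70² − 4.18²) = 21.53 in^2
Swept volume V = A × L; t = V / Q = A·L / Q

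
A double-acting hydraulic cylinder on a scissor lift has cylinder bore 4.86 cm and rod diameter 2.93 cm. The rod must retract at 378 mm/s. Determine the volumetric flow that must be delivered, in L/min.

Rod-side annular area A_ann = π/4 × (4.86² − 2.93²) = 11.81 cm^2
Q = A × v

Q ≈ 26.8 L/min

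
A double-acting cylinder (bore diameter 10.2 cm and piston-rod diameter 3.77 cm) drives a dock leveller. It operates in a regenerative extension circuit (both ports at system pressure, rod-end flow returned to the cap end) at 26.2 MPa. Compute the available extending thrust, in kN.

F ≈ 29.2 kN

With equal pressure on both faces, forces on the annular region cancel; the net push is pressure × rod cross-section.
Rod cross-section A_rod = π/4 × (3.77 cm)² = 11.16 cm^2
F = P × A_rod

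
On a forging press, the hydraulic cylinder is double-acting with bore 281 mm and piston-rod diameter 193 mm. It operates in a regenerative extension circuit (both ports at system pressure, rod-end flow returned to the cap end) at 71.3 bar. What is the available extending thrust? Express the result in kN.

F ≈ 209 kN

With equal pressure on both faces, forces on the annular region cancel; the net push is pressure × rod cross-section.
Rod cross-section A_rod = π/4 × (193 mm)² = 29260 mm^2
F = P × A_rod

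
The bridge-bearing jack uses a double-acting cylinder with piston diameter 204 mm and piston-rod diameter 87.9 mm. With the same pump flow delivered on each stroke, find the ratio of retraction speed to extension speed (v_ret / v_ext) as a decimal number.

Cap-side area A_cap = π/4 × (204 mm)² = 32690 mm^2
Rod-side annular area A_ann = π/4 × (204² − 87.9²) = 26620 mm^2
For equal Q, v ∝ 1/A, so v_ret/v_ext = A_cap/A_ann.

v_ret/v_ext ≈ 1.23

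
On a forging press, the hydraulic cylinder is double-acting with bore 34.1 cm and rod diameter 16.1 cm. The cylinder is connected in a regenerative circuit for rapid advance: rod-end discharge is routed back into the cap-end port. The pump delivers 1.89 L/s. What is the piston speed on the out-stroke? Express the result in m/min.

v ≈ 5.57 m/min

In regeneration the rod-end outflow joins the pump flow into the cap end, so the net volume the pump must supply per unit advance equals the rod cross-section area.
Rod cross-section A_rod = π/4 × (16.1 cm)² = 203.6 cm^2
v = Q_pump / A_rod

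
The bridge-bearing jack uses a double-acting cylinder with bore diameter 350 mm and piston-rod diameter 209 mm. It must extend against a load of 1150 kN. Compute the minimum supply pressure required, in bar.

Cap-side area A_cap = π/4 × (350 mm)² = 96210 mm^2
P = F / A = 1150 kN / A

P ≈ 120 bar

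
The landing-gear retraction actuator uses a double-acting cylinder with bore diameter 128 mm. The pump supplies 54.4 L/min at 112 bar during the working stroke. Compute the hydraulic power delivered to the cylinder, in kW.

W ≈ 10.2 kW

Hydraulic power = P × Q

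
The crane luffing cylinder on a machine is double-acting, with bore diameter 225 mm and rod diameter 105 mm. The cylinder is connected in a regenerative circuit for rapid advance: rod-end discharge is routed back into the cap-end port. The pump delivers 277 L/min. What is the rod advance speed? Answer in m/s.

In regeneration the rod-end outflow joins the pump flow into the cap end, so the net volume the pump must supply per unit advance equals the rod cross-section area.
Rod cross-section A_rod = π/4 × (105 mm)² = 8659 mm^2
v = Q_pump / A_rod

v ≈ 0.533 m/s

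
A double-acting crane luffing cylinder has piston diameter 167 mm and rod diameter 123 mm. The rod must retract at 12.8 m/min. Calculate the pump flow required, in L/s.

Q ≈ 2.14 L/s

Rod-side annular area A_ann = π/4 × (167² − 123²) = 10020 mm^2
Q = A × v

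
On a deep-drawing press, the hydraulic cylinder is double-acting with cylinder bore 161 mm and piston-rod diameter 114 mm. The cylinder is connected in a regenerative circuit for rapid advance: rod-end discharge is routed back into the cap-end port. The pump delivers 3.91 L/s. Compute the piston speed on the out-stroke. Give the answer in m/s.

In regeneration the rod-end outflow joins the pump flow into the cap end, so the net volume the pump must supply per unit advance equals the rod cross-section area.
Rod cross-section A_rod = π/4 × (114 mm)² = 10210 mm^2
v = Q_pump / A_rod

v ≈ 0.383 m/s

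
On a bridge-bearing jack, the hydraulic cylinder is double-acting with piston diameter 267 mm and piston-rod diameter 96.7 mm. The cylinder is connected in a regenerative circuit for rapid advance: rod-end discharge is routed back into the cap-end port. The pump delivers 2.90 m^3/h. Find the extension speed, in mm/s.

In regeneration the rod-end outflow joins the pump flow into the cap end, so the net volume the pump must supply per unit advance equals the rod cross-section area.
Rod cross-section A_rod = π/4 × (96.7 mm)² = 7344 mm^2
v = Q_pump / A_rod

v ≈ 110 mm/s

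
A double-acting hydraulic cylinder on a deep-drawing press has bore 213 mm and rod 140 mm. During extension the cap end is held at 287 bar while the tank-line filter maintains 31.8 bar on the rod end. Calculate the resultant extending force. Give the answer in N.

Cap-side area A_cap = π/4 × (213 mm)² = 35630 mm^2
Rod-side annular area A_ann = π/4 × (213² − 140²) = 20240 mm^2
Net thrust = P_cap·A_cap − P_rod·A_ann = 1.023e6 N − 64360 N

F ≈ 9.58e5 N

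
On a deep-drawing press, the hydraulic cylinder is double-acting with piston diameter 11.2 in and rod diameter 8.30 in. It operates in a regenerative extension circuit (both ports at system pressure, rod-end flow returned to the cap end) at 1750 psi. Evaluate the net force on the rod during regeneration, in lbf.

F ≈ 94700 lbf

With equal pressure on both faces, forces on the annular region cancel; the net push is pressure × rod cross-section.
Rod cross-section A_rod = π/4 × (8.30 in)² = 54.11 in^2
F = P × A_rod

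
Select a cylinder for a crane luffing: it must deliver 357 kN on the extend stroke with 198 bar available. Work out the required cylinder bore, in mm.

Extension force acts on the full piston face: F = P × (π/4)D².
D = √(4F / (πP)) = √(4 × 357 kN / (π × 198 bar))

D ≈ 152 mm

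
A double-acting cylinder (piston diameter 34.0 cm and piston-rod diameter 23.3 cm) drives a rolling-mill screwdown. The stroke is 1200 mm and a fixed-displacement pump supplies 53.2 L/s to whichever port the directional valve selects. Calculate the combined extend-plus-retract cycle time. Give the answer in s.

Cap-side area A_cap = π/4 × (34.0 cm)² = 907.9 cm^2
Rod-side annular area A_ann = π/4 × (34.0² − 23.3²) = 481.5 cm^2
t_ext = A_cap·L/Q = 2.048 s
t_ret = A_ann·L/Q = 1.086 s
t_cycle = t_ext + t_ret

t ≈ 3.13 s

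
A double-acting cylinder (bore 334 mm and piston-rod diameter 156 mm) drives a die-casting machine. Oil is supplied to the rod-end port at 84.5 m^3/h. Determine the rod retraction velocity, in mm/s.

v ≈ 343 mm/s

Rod-side annular area A_ann = π/4 × (334² − 156²) = 68500 mm^2
Flow into the rod-end port fills the annular volume.
v = Q / A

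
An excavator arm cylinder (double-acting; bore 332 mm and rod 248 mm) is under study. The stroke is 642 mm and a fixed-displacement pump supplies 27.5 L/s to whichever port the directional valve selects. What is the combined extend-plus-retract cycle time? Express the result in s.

Cap-side area A_cap = π/4 × (332 mm)² = 86570 mm^2
Rod-side annular area A_ann = π/4 × (332² − 248²) = 38260 mm^2
t_ext = A_cap·L/Q = 2.021 s
t_ret = A_ann·L/Q = 0.8933 s
t_cycle = t_ext + t_ret

t ≈ 2.91 s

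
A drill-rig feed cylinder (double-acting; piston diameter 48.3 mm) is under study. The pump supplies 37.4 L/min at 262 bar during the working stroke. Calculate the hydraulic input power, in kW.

W ≈ 16.3 kW

Hydraulic power = P × Q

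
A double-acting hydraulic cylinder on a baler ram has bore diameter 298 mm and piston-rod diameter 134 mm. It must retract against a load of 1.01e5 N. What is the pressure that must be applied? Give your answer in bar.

Rod-side annular area A_ann = π/4 × (298² − 134²) = 55640 mm^2
Retraction: pressure acts on the annular area.
P = F / A = 1.01e5 N / A

P ≈ 18.2 bar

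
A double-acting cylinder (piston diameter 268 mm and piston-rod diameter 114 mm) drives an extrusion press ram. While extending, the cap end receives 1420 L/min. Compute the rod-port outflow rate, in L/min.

Q_out ≈ 1160 L/min

Cap-side area A_cap = π/4 × (268 mm)² = 56410 mm^2
Rod-side annular area A_ann = π/4 × (268² − 114²) = 46200 mm^2
Piston speed v = Q_in/A_cap; rod-end outflow Q_out = v × A_ann = Q_in × A_ann/A_cap.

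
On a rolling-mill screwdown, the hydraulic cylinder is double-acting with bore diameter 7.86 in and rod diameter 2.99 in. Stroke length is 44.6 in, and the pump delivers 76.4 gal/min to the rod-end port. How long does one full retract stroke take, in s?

t ≈ 6.29 s

Rod-side annular area A_ann = π/4 × (7.86² − 2.99²) = 41.50 in^2
Swept volume V = A × L; t = V / Q = A·L / Q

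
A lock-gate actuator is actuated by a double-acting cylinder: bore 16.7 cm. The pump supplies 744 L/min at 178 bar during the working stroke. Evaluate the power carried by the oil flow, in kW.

W ≈ 221 kW

Hydraulic power = P × Q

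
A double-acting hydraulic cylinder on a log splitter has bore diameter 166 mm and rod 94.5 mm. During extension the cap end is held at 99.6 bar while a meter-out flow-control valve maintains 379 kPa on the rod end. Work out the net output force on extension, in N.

Cap-side area A_cap = π/4 × (166 mm)² = 21640 mm^2
Rod-side annular area A_ann = π/4 × (166² − 94.5²) = 14630 mm^2
Net thrust = P_cap·A_cap − P_rod·A_ann = 2.156e5 N − 5544 N

F ≈ 2.10e5 N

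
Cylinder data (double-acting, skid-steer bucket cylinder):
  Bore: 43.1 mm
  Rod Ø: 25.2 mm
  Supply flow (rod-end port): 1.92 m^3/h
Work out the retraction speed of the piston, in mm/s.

Rod-side annular area A_ann = π/4 × (43.1² − 25.2²) = 960.2 mm^2
Flow into the rod-end port fills the annular volume.
v = Q / A

v ≈ 555 mm/s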